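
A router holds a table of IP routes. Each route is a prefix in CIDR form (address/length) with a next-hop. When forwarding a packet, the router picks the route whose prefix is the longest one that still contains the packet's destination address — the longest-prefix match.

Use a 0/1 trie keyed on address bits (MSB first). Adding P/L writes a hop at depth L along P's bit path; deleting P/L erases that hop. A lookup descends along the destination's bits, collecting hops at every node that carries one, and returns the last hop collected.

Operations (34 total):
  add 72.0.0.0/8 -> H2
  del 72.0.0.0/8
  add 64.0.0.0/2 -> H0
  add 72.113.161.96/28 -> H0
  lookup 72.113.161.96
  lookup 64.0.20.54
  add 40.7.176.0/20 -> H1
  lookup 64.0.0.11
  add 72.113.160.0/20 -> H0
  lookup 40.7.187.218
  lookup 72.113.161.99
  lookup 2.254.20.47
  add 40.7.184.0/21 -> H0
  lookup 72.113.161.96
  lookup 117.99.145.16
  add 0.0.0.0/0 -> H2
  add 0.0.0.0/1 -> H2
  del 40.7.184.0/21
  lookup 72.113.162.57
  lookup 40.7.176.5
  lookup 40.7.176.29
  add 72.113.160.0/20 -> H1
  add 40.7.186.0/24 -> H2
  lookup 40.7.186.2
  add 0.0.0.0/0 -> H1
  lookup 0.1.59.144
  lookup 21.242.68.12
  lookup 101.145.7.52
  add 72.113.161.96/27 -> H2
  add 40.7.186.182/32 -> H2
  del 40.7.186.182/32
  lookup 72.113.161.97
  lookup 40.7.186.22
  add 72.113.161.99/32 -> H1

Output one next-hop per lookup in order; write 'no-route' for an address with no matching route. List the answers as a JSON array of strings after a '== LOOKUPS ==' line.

Apply in order:
  add 72.0.0.0/8 -> H2 at depth 8
  - 72.0.0.0/8 clear@8
  add 64.0.0.0/2 -> H0 at depth 2
  add 72.113.161.96/28 -> H0 at depth 28
  Q 72.113.161.96: descend 0100100001110001101000010110 ; hops seen [H0,H0] ; pick H0
  Q 64.0.20.54: descend 0100 ; hops seen [H0] ; pick H0
  add 40.7.176.0/20 -> H1 at depth 20
  Q 64.0.0.11: descend 0100 ; hops seen [H0] ; pick H0
  add 72.113.160.0/20 -> H0 at depth 20
  Q 40.7.187.218: descend 00101000000001111011 ; hops seen [H1] ; pick H1
  Q 72.113.161.99: descend 0100100001110001101000010110 ; hops seen [H0,H0,H0] ; pick H0
  Q 2.254.20.47: descend 00 ; hops seen [∅] ; pick no-route
  add 40.7.184.0/21 -> H0 at depth 21
  Q 72.113.161.96: descend 0100100001110001101000010110 ; hops seen [H0,H0,H0] ; pick H0
  Q 117.99.145.16: descend 01 ; hops seen [H0] ; pick H0
  add 0.0.0.0/0 -> H2 at depth 0
  add 0.0.0.0/1 -> H2 at depth 1
  - 40.7.184.0/21 clear@21
  Q 72.113.162.57: descend 0100100001110001101000 ; hops seen [H2,H2,H0,H0] ; pick H0
  Q 40.7.176.5: descend 00101000000001111011 ; hops seen [H2,H2,H1] ; pick H1
  Q 40.7.176.29: descend 00101000000001111011 ; hops seen [H2,H2,H1] ; pick H1
  add 72.113.160.0/20 -> H1 at depth 20
  add 40.7.186.0/24 -> H2 at depth 24
  Q 40.7.186.2: descend 001010000000011110111010 ; hops seen [H2,H2,H1,H2] ; pick H2
  add 0.0.0.0/0 -> H1 at depth 0
  Q 0.1.59.144: descend 00 ; hops seen [H1,H2] ; pick H2
  Q 21.242.68.12: descend 00 ; hops seen [H1,H2] ; pick H2
  Q 101.145.7.52: descend 01 ; hops seen [H1,H2,H0] ; pick H0
  add 72.113.161.96/27 -> H2 at depth 27
  add 40.7.186.182/32 -> H2 at depth 32
  - 40.7.186.182/32 clear@32
  Q 72.113.161.97: descend 0100100001110001101000010110 ; hops seen [H1,H2,H0,H1,H2,H0] ; pick H0
  Q 40.7.186.22: descend 001010000000011110111010 ; hops seen [H1,H2,H1,H2] ; pick H2
  add 72.113.161.99/32 -> H1 at depth 32

== LOOKUPS ==
["H0","H0","H0","H1","H0","no-route","H0","H0","H0","H1","H1","H2","H2","H2","H0","H0","H2"]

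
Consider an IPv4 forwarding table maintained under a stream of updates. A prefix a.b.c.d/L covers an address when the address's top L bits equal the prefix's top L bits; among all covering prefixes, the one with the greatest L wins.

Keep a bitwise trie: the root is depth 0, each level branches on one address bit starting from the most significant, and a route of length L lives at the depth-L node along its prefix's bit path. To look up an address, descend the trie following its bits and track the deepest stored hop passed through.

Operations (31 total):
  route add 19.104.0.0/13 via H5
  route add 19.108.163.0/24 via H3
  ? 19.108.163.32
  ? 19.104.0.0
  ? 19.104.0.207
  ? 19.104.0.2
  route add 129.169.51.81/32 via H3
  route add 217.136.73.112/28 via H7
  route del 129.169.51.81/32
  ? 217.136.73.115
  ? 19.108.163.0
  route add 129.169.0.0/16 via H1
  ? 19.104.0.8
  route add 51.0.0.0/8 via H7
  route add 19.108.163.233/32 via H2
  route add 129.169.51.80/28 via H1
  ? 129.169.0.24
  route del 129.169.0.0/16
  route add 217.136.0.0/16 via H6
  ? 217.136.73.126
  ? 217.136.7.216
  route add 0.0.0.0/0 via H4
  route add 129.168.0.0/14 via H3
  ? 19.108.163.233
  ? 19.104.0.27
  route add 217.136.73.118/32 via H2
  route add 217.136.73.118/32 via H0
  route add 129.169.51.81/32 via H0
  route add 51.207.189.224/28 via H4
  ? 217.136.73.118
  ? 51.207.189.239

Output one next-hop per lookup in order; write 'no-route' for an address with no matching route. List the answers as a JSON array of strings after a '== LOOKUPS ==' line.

Apply in order:
  + 19.104.0.0/13 (H5) depth=13
  + 19.108.163.0/24 (H3) depth=24
  ? 19.108.163.32  path d0:-→d1:-→d2:-→d3:-→d4:-→d5:-→d6:-→d7:-→d8:-→d9:-→d10:-→d11:-→d12:-→d13:H5→d14:-→d15:-→d16:-→d17:-→d18:-→d19:-→d20:-→d21:-→d22:-→d23:-→d24:H3  best=H3
  ? 19.104.0.0  path d0:-→d1:-→d2:-→d3:-→d4:-→d5:-→d6:-→d7:-→d8:-→d9:-→d10:-→d11:-→d12:-→d13:H5  best=H5
  ? 19.104.0.207  path d0:-→d1:-→d2:-→d3:-→d4:-→d5:-→d6:-→d7:-→d8:-→d9:-→d10:-→d11:-→d12:-→d13:H5  best=H5
  ? 19.104.0.2  path d0:-→d1:-→d2:-→d3:-→d4:-→d5:-→d6:-→d7:-→d8:-→d9:-→d10:-→d11:-→d12:-→d13:H5  best=H5
  + 129.169.51.81/32 (H3) depth=32
  + 217.136.73.112/28 (H7) depth=28
  del 129.169.51.81/32 (clear depth 32)
  ? 217.136.73.115  path d0:-→d1:-→d2:-→d3:-→d4:-→d5:-→d6:-→d7:-→d8:-→d9:-→d10:-→d11:-→d12:-→d13:-→d14:-→d15:-→d16:-→d17:-→d18:-→d19:-→d20:-→d21:-→d22:-→d23:-→d24:-→d25:-→d26:-→d27:-→d28:H7  best=H7
  ? 19.108.163.0  path d0:-→d1:-→d2:-→d3:-→d4:-→d5:-→d6:-→d7:-→d8:-→d9:-→d10:-→d11:-→d12:-→d13:H5→d14:-→d15:-→d16:-→d17:-→d18:-→d19:-→d20:-→d21:-→d22:-→d23:-→d24:H3  best=H3
  + 129.169.0.0/16 (H1) depth=16
  ? 19.104.0.8  path d0:-→d1:-→d2:-→d3:-→d4:-→d5:-→d6:-→d7:-→d8:-→d9:-→d10:-→d11:-→d12:-→d13:H5  best=H5
  + 51.0.0.0/8 (H7) depth=8
  + 19.108.163.233/32 (H2) depth=32
  + 129.169.51.80/28 (H1) depth=28
  ? 129.169.0.24  path d0:-→d1:-→d2:-→d3:-→d4:-→d5:-→d6:-→d7:-→d8:-→d9:-→d10:-→d11:-→d12:-→d13:-→d14:-→d15:-→d16:H1→d17:-→d18:-  best=H1
  del 129.169.0.0/16 (clear depth 16)
  + 217.136.0.0/16 (H6) depth=16
  ? 217.136.73.126  path d0:-→d1:-→d2:-→d3:-→d4:-→d5:-→d6:-→d7:-→d8:-→d9:-→d10:-→d11:-→d12:-→d13:-→d14:-→d15:-→d16:H6→d17:-→d18:-→d19:-→d20:-→d21:-→d22:-→d23:-→d24:-→d25:-→d26:-→d27:-→d28:H7  best=H7
  ? 217.136.7.216  path d0:-→d1:-→d2:-→d3:-→d4:-→d5:-→d6:-→d7:-→d8:-→d9:-→d10:-→d11:-→d12:-→d13:-→d14:-→d15:-→d16:H6→d17:-  best=H6
  + 0.0.0.0/0 (H4) depth=0
  + 129.168.0.0/14 (H3) depth=14
  ? 19.108.163.233  path d0:H4→d1:-→d2:-→d3:-→d4:-→d5:-→d6:-→d7:-→d8:-→d9:-→d10:-→d11:-→d12:-→d13:H5→d14:-→d15:-→d16:-→d17:-→d18:-→d19:-→d20:-→d21:-→d22:-→d23:-→d24:H3→d25:-→d26:-→d27:-→d28:-→d29:-→d30:-→d31:-→d32:H2  best=H2
  ? 19.104.0.27  path d0:H4→d1:-→d2:-→d3:-→d4:-→d5:-→d6:-→d7:-→d8:-→d9:-→d10:-→d11:-→d12:-→d13:H5  best=H5
  + 217.136.73.118/32 (H2) depth=32
  + 217.136.73.118/32 (H0) depth=32
  + 129.169.51.81/32 (H0) depth=32
  + 51.207.189.224/28 (H4) depth=28
  ? 217.136.73.118  path d0:H4→d1:-→d2:-→d3:-→d4:-→d5:-→d6:-→d7:-→d8:-→d9:-→d10:-→d11:-→d12:-→d13:-→d14:-→d15:-→d16:H6→d17:-→d18:-→d19:-→d20:-→d21:-→d22:-→d23:-→d24:-→d25:-→d26:-→d27:-→d28:H7→d29:-→d30:-→d31:-→d32:H0  best=H0
  ? 51.207.189.239  path d0:H4→d1:-→d2:-→d3:-→d4:-→d5:-→d6:-→d7:-→d8:H7→d9:-→d10:-→d11:-→d12:-→d13:-→d14:-→d15:-→d16:-→d17:-→d18:-→d19:-→d20:-→d21:-→d22:-→d23:-→d24:-→d25:-→d26:-→d27:-→d28:H4  best=H4

== LOOKUPS ==
["H3","H5","H5","H5","H7","H3","H5","H1","H7","H6","H2","H5","H0","H4"]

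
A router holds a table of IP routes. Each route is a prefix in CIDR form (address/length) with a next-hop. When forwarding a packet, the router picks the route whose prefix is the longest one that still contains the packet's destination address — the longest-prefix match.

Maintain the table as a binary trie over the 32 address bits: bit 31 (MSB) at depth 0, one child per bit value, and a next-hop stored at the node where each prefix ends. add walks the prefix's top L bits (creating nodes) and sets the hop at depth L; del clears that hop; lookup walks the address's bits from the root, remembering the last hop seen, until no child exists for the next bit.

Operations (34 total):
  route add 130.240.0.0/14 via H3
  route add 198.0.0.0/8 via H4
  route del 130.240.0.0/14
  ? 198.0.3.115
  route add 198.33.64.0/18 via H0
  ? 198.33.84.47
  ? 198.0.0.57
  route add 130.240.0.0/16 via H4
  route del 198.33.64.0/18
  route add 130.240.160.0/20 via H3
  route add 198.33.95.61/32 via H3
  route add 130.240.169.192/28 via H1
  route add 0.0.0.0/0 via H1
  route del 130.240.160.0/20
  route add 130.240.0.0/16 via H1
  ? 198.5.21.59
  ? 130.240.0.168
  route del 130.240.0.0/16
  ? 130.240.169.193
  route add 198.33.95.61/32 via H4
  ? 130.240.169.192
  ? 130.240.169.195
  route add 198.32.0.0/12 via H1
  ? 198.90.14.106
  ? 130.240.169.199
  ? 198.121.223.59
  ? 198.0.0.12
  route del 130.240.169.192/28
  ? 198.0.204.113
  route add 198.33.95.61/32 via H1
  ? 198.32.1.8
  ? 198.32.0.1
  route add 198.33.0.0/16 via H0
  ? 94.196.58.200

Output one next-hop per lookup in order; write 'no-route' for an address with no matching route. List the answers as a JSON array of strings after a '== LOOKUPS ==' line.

Process each operation:
  + 130.240.0.0/14 (H3) depth=14
  + 198.0.0.0/8 (H4) depth=8
  del 130.240.0.0/14 (clear depth 14)
  lookup 198.0.3.115: bits 11000110 walk d0:-→d1:-→d2:-→d3:-→d4:-→d5:-→d6:-→d7:-→d8:H4 -> H4
  + 198.33.64.0/18 (H0) depth=18
  lookup 198.33.84.47: bits 110001100010000101 walk d0:-→d1:-→d2:-→d3:-→d4:-→d5:-→d6:-→d7:-→d8:H4→d9:-→d10:-→d11:-→d12:-→d13:-→d14:-→d15:-→d16:-→d17:-→d18:H0 -> H0
  lookup 198.0.0.57: bits 1100011000 walk d0:-→d1:-→d2:-→d3:-→d4:-→d5:-→d6:-→d7:-→d8:H4→d9:-→d10:- -> H4
  + 130.240.0.0/16 (H4) depth=16
  del 198.33.64.0/18 (clear depth 18)
  + 130.240.160.0/20 (H3) depth=20
  + 198.33.95.61/32 (H3) depth=32
  + 130.240.169.192/28 (H1) depth=28
  + 0.0.0.0/0 (H1) depth=0
  del 130.240.160.0/20 (clear depth 20)
  + 130.240.0.0/16 (H1) depth=16
  lookup 198.5.21.59: bits 1100011000 walk d0:H1→d1:-→d2:-→d3:-→d4:-→d5:-→d6:-→d7:-→d8:H4→d9:-→d10:- -> H4
  lookup 130.240.0.168: bits 1000001011110000 walk d0:H1→d1:-→d2:-→d3:-→d4:-→d5:-→d6:-→d7:-→d8:-→d9:-→d10:-→d11:-→d12:-→d13:-→d14:-→d15:-→d16:H1 -> H1
  del 130.240.0.0/16 (clear depth 16)
  lookup 130.240.169.193: bits 1000001011110000101010011100 walk d0:H1→d1:-→d2:-→d3:-→d4:-→d5:-→d6:-→d7:-→d8:-→d9:-→d10:-→d11:-→d12:-→d13:-→d14:-→d15:-→d16:-→d17:-→d18:-→d19:-→d20:-→d21:-→d22:-→d23:-→d24:-→d25:-→d26:-→d27:-→d28:H1 -> H1
  + 198.33.95.61/32 (H4) depth=32
  lookup 130.240.169.192: bits 1000001011110000101010011100 walk d0:H1→d1:-→d2:-→d3:-→d4:-→d5:-→d6:-→d7:-→d8:-→d9:-→d10:-→d11:-→d12:-→d13:-→d14:-→d15:-→d16:-→d17:-→d18:-→d19:-→d20:-→d21:-→d22:-→d23:-→d24:-→d25:-→d26:-→d27:-→d28:H1 -> H1
  lookup 130.240.169.195: bits 1000001011110000101010011100 walk d0:H1→d1:-→d2:-→d3:-→d4:-→d5:-→d6:-→d7:-→d8:-→d9:-→d10:-→d11:-→d12:-→d13:-→d14:-→d15:-→d16:-→d17:-→d18:-→d19:-→d20:-→d21:-→d22:-→d23:-→d24:-→d25:-→d26:-→d27:-→d28:H1 -> H1
  + 198.32.0.0/12 (H1) depth=12
  lookup 198.90.14.106: bits 110001100 walk d0:H1→d1:-→d2:-→d3:-→d4:-→d5:-→d6:-→d7:-→d8:H4→d9:- -> H4
  lookup 130.240.169.199: bits 1000001011110000101010011100 walk d0:H1→d1:-→d2:-→d3:-→d4:-→d5:-→d6:-→d7:-→d8:-→d9:-→d10:-→d11:-→d12:-→d13:-→d14:-→d15:-→d16:-→d17:-→d18:-→d19:-→d20:-→d21:-→d22:-→d23:-→d24:-→d25:-→d26:-→d27:-→d28:H1 -> H1
  lookup 198.121.223.59: bits 110001100 walk d0:H1→d1:-→d2:-→d3:-→d4:-→d5:-→d6:-→d7:-→d8:H4→d9:- -> H4
  lookup 198.0.0.12: bits 1100011000 walk d0:H1→d1:-→d2:-→d3:-→d4:-→d5:-→d6:-→d7:-→d8:H4→d9:-→d10:- -> H4
  del 130.240.169.192/28 (clear depth 28)
  lookup 198.0.204.113: bits 1100011000 walk d0:H1→d1:-→d2:-→d3:-→d4:-→d5:-→d6:-→d7:-→d8:H4→d9:-→d10:- -> H4
  + 198.33.95.61/32 (H1) depth=32
  lookup 198.32.1.8: bits 110001100010000 walk d0:H1→d1:-→d2:-→d3:-→d4:-→d5:-→d6:-→d7:-→d8:H4→d9:-→d10:-→d11:-→d12:H1→d13:-→d14:-→d15:- -> H1
  lookup 198.32.0.1: bits 110001100010000 walk d0:H1→d1:-→d2:-→d3:-→d4:-→d5:-→d6:-→d7:-→d8:H4→d9:-→d10:-→d11:-→d12:H1→d13:-→d14:-→d15:- -> H1
  + 198.33.0.0/16 (H0) depth=16
  lookup 94.196.58.200: bits ε walk d0:H1 -> H1

== LOOKUPS ==
["H4","H0","H4","H4","H1","H1","H1","H1","H4","H1","H4","H4","H4","H1","H1","H1"]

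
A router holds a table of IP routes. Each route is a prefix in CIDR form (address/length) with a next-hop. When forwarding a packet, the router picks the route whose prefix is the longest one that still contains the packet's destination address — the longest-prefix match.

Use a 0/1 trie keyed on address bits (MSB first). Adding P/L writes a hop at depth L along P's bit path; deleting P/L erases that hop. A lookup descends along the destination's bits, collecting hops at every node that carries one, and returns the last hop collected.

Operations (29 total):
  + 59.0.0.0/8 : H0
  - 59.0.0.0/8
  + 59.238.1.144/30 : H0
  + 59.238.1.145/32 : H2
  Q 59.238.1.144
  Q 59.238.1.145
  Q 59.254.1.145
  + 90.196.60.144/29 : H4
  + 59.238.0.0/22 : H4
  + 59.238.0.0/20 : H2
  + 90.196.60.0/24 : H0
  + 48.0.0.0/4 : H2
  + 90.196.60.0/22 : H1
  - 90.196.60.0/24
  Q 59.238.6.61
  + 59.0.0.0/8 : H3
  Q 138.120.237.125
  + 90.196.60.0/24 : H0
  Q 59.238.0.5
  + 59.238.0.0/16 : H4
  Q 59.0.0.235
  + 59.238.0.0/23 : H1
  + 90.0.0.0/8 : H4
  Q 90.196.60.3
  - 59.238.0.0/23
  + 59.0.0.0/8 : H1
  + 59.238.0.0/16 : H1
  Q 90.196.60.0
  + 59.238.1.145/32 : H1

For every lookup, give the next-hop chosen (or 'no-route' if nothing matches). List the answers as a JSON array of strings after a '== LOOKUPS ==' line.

Apply in order:
  add 59.0.0.0/8 -> H0 at depth 8
  - 59.0.0.0/8 clear@8
  add 59.238.1.144/30 -> H0 at depth 30
  add 59.238.1.145/32 -> H2 at depth 32
  Q 59.238.1.144: descend 0011101111101110000000011001000 ; hops seen [H0] ; pick H0
  Q 59.238.1.145: descend 00111011111011100000000110010001 ; hops seen [H0,H2] ; pick H2
  Q 59.254.1.145: descend 00111011111 ; hops seen [∅] ; pick no-route
  add 90.196.60.144/29 -> H4 at depth 29
  add 59.238.0.0/22 -> H4 at depth 22
  add 59.238.0.0/20 -> H2 at depth 20
  add 90.196.60.0/24 -> H0 at depth 24
  add 48.0.0.0/4 -> H2 at depth 4
  add 90.196.60.0/22 -> H1 at depth 22
  - 90.196.60.0/24 clear@24
  Q 59.238.6.61: descend 001110111110111000000 ; hops seen [H2,H2] ; pick H2
  add 59.0.0.0/8 -> H3 at depth 8
  Q 138.120.237.125: descend ε ; hops seen [∅] ; pick no-route
  add 90.196.60.0/24 -> H0 at depth 24
  Q 59.238.0.5: descend 00111011111011100000000 ; hops seen [H2,H3,H2,H4] ; pick H4
  add 59.238.0.0/16 -> H4 at depth 16
  Q 59.0.0.235: descend 00111011 ; hops seen [H2,H3] ; pick H3
  add 59.238.0.0/23 -> H1 at depth 23
  add 90.0.0.0/8 -> H4 at depth 8
  Q 90.196.60.3: descend 010110101100010000111100 ; hops seen [H4,H1,H0] ; pick H0
  - 59.238.0.0/23 clear@23
  add 59.0.0.0/8 -> H1 at depth 8
  add 59.238.0.0/16 -> H1 at depth 16
  Q 90.196.60.0: descend 010110101100010000111100 ; hops seen [H4,H1,H0] ; pick H0
  add 59.238.1.145/32 -> H1 at depth 32

== LOOKUPS ==
["H0","H2","no-route","H2","no-route","H4","H3","H0","H0"]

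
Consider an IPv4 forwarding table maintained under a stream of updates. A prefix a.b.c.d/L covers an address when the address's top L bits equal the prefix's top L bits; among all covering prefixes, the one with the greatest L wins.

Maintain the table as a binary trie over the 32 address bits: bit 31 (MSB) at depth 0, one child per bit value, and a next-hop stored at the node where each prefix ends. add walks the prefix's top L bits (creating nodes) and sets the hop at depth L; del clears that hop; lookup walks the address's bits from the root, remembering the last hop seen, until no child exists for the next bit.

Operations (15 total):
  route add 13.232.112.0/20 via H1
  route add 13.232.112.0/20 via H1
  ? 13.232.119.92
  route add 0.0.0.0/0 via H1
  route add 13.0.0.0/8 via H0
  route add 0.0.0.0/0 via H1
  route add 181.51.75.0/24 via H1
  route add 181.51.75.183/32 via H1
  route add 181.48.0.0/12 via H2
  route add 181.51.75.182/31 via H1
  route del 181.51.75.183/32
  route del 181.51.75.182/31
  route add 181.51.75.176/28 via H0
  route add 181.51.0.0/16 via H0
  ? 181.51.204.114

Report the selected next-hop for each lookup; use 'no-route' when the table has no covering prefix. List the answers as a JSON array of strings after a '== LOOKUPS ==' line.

Trace:
  add 13.232.112.0/20 -> H1 at depth 20
  add 13.232.112.0/20 -> H1 at depth 20
  Q 13.232.119.92: descend 00001101111010000111 ; hops seen [H1] ; pick H1
  add 0.0.0.0/0 -> H1 at depth 0
  add 13.0.0.0/8 -> H0 at depth 8
  add 0.0.0.0/0 -> H1 at depth 0
  add 181.51.75.0/24 -> H1 at depth 24
  add 181.51.75.183/32 -> H1 at depth 32
  add 181.48.0.0/12 -> H2 at depth 12
  add 181.51.75.182/31 -> H1 at depth 31
  - 181.51.75.183/32 clear@32
  - 181.51.75.182/31 clear@31
  add 181.51.75.176/28 -> H0 at depth 28
  add 181.51.0.0/16 -> H0 at depth 16
  Q 181.51.204.114: descend 1011010100110011 ; hops seen [H1,H2,H0] ; pick H0

== LOOKUPS ==
["H1","H0"]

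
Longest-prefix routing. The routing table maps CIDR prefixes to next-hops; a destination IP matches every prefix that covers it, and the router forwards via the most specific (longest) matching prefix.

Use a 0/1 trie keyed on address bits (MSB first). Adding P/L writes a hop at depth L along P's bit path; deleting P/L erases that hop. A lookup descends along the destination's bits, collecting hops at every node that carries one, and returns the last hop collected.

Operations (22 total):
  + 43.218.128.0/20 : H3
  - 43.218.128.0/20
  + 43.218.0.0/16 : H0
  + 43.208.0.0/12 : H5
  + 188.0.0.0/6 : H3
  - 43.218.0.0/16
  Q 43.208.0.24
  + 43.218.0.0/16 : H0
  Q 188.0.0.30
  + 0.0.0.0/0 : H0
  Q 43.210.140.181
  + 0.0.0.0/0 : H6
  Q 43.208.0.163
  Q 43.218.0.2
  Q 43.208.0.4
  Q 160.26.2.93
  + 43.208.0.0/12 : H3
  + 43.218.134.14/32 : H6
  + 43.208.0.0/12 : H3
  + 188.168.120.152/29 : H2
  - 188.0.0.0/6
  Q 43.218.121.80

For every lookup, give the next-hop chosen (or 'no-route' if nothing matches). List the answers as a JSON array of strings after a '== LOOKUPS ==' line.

Apply in order:
  + 43.218.128.0/20 (H3) depth=20
  - 43.218.128.0/20 clear@20
  + 43.218.0.0/16 (H0) depth=16
  + 43.208.0.0/12 (H5) depth=12
  + 188.0.0.0/6 (H3) depth=6
  - 43.218.0.0/16 clear@16
  lookup 43.208.0.24: bits 001010111101 walk d0:-→d1:-→d2:-→d3:-→d4:-→d5:-→d6:-→d7:-→d8:-→d9:-→d10:-→d11:-→d12:H5 -> H5
  + 43.218.0.0/16 (H0) depth=16
  lookup 188.0.0.30: bits 101111 walk d0:-→d1:-→d2:-→d3:-→d4:-→d5:-→d6:H3 -> H3
  + 0.0.0.0/0 (H0) depth=0
  lookup 43.210.140.181: bits 001010111101 walk d0:H0→d1:-→d2:-→d3:-→d4:-→d5:-→d6:-→d7:-→d8:-→d9:-→d10:-→d11:-→d12:H5 -> H5
  + 0.0.0.0/0 (H6) depth=0
  lookup 43.208.0.163: bits 001010111101 walk d0:H6→d1:-→d2:-→d3:-→d4:-→d5:-→d6:-→d7:-→d8:-→d9:-→d10:-→d11:-→d12:H5 -> H5
  lookup 43.218.0.2: bits 0010101111011010 walk d0:H6→d1:-→d2:-→d3:-→d4:-→d5:-→d6:-→d7:-→d8:-→d9:-→d10:-→d11:-→d12:H5→d13:-→d14:-→d15:-→d16:H0 -> H0
  lookup 43.208.0.4: bits 001010111101 walk d0:H6→d1:-→d2:-→d3:-→d4:-→d5:-→d6:-→d7:-→d8:-→d9:-→d10:-→d11:-→d12:H5 -> H5
  lookup 160.26.2.93: bits 101 walk d0:H6→d1:-→d2:-→d3:- -> H6
  + 43.208.0.0/12 (H3) depth=12
  + 43.218.134.14/32 (H6) depth=32
  + 43.208.0.0/12 (H3) depth=12
  + 188.168.120.152/29 (H2) depth=29
  - 188.0.0.0/6 clear@6
  lookup 43.218.121.80: bits 0010101111011010 walk d0:H6→d1:-→d2:-→d3:-→d4:-→d5:-→d6:-→d7:-→d8:-→d9:-→d10:-→d11:-→d12:H3→d13:-→d14:-→d15:-→d16:H0 -> H0

== LOOKUPS ==
["H5","H3","H5","H5","H0","H5","H6","H0"]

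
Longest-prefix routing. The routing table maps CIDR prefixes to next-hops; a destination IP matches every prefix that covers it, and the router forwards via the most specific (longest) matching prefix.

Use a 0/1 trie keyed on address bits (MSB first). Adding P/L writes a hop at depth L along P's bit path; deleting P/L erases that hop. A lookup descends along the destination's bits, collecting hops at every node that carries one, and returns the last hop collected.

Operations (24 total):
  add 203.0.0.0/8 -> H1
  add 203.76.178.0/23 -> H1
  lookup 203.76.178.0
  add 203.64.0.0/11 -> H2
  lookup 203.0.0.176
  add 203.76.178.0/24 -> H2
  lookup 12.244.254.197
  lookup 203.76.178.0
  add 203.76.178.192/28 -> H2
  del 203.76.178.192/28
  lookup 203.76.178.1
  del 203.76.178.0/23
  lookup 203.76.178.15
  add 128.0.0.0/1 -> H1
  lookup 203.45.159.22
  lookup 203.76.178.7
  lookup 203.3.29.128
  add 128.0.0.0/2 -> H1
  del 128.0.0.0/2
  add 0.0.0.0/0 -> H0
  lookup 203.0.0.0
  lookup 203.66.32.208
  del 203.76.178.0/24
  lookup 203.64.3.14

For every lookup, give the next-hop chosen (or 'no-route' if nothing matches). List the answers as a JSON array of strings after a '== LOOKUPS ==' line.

Apply in order:
  add 203.0.0.0/8 -> H1 at depth 8
  add 203.76.178.0/23 -> H1 at depth 23
  lookup 203.76.178.0: bits 11001011010011001011001 walk d0:-→d1:-→d2:-→d3:-→d4:-→d5:-→d6:-→d7:-→d8:H1→d9:-→d10:-→d11:-→d12:-→d13:-→d14:-→d15:-→d16:-→d17:-→d18:-→d19:-→d20:-→d21:-→d22:-→d23:H1 -> H1
  add 203.64.0.0/11 -> H2 at depth 11
  lookup 203.0.0.176: bits 110010110 walk d0:-→d1:-→d2:-→d3:-→d4:-→d5:-→d6:-→d7:-→d8:H1→d9:- -> H1
  add 203.76.178.0/24 -> H2 at depth 24
  lookup 12.244.254.197: bits ε walk d0:- -> no-route
  lookup 203.76.178.0: bits 110010110100110010110010 walk d0:-→d1:-→d2:-→d3:-→d4:-→d5:-→d6:-→d7:-→d8:H1→d9:-→d10:-→d11:H2→d12:-→d13:-→d14:-→d15:-→d16:-→d17:-→d18:-→d19:-→d20:-→d21:-→d22:-→d23:H1→d24:H2 -> H2
  add 203.76.178.192/28 -> H2 at depth 28
  - 203.76.178.192/28 clear@28
  lookup 203.76.178.1: bits 110010110100110010110010 walk d0:-→d1:-→d2:-→d3:-→d4:-→d5:-→d6:-→d7:-→d8:H1→d9:-→d10:-→d11:H2→d12:-→d13:-→d14:-→d15:-→d16:-→d17:-→d18:-→d19:-→d20:-→d21:-→d22:-→d23:H1→d24:H2 -> H2
  - 203.76.178.0/23 clear@23
  lookup 203.76.178.15: bits 110010110100110010110010 walk d0:-→d1:-→d2:-→d3:-→d4:-→d5:-→d6:-→d7:-→d8:H1→d9:-→d10:-→d11:H2→d12:-→d13:-→d14:-→d15:-→d16:-→d17:-→d18:-→d19:-→d20:-→d21:-→d22:-→d23:-→d24:H2 -> H2
  add 128.0.0.0/1 -> H1 at depth 1
  lookup 203.45.159.22: bits 110010110 walk d0:-→d1:H1→d2:-→d3:-→d4:-→d5:-→d6:-→d7:-→d8:H1→d9:- -> H1
  lookup 203.76.178.7: bits 110010110100110010110010 walk d0:-→d1:H1→d2:-→d3:-→d4:-→d5:-→d6:-→d7:-→d8:H1→d9:-→d10:-→d11:H2→d12:-→d13:-→d14:-→d15:-→d16:-→d17:-→d18:-→d19:-→d20:-→d21:-→d22:-→d23:-→d24:H2 -> H2
  lookup 203.3.29.128: bits 110010110 walk d0:-→d1:H1→d2:-→d3:-→d4:-→d5:-→d6:-→d7:-→d8:H1→d9:- -> H1
  add 128.0.0.0/2 -> H1 at depth 2
  - 128.0.0.0/2 clear@2
  add 0.0.0.0/0 -> H0 at depth 0
  lookup 203.0.0.0: bits 110010110 walk d0:H0→d1:H1→d2:-→d3:-→d4:-→d5:-→d6:-→d7:-→d8:H1→d9:- -> H1
  lookup 203.66.32.208: bits 110010110100 walk d0:H0→d1:H1→d2:-→d3:-→d4:-→d5:-→d6:-→d7:-→d8:H1→d9:-→d10:-→d11:H2→d12:- -> H2
  - 203.76.178.0/24 clear@24
  lookup 203.64.3.14: bits 110010110100 walk d0:H0→d1:H1→d2:-→d3:-→d4:-→d5:-→d6:-→d7:-→d8:H1→d9:-→d10:-→d11:H2→d12:- -> H2

== LOOKUPS ==
["H1","H1","no-route","H2","H2","H2","H1","H2","H1","H1","H2","H2"]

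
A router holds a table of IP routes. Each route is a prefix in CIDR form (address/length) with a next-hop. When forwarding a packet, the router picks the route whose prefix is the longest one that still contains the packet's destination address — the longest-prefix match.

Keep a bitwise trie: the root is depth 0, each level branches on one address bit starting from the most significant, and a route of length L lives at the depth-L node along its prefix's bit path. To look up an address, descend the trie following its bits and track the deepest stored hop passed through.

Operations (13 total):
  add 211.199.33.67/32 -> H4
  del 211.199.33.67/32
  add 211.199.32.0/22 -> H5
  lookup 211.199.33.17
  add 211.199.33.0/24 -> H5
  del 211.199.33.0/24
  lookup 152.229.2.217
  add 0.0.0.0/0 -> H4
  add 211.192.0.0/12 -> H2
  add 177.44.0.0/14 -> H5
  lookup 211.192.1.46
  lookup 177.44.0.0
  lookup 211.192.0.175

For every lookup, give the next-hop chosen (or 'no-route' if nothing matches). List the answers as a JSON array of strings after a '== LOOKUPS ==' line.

Process each operation:
  add 211.199.33.67/32 -> H4 at depth 32
  del 211.199.33.67/32 (clear depth 32)
  add 211.199.32.0/22 -> H5 at depth 22
  lookup 211.199.33.17: bits 1101001111000111001000010 walk d0:-→d1:-→d2:-→d3:-→d4:-→d5:-→d6:-→d7:-→d8:-→d9:-→d10:-→d11:-→d12:-→d13:-→d14:-→d15:-→d16:-→d17:-→d18:-→d19:-→d20:-→d21:-→d22:H5→d23:-→d24:-→d25:- -> H5
  add 211.199.33.0/24 -> H5 at depth 24
  del 211.199.33.0/24 (clear depth 24)
  lookup 152.229.2.217: bits 1 walk d0:-→d1:- -> no-route
  add 0.0.0.0/0 -> H4 at depth 0
  add 211.192.0.0/12 -> H2 at depth 12
  add 177.44.0.0/14 -> H5 at depth 14
  lookup 211.192.1.46: bits 1101001111000 walk d0:H4→d1:-→d2:-→d3:-→d4:-→d5:-→d6:-→d7:-→d8:-→d9:-→d10:-→d11:-→d12:H2→d13:- -> H2
  lookup 177.44.0.0: bits 10110001001011 walk d0:H4→d1:-→d2:-→d3:-→d4:-→d5:-→d6:-→d7:-→d8:-→d9:-→d10:-→d11:-→d12:-→d13:-→d14:H5 -> H5
  lookup 211.192.0.175: bits 1101001111000 walk d0:H4→d1:-→d2:-→d3:-→d4:-→d5:-→d6:-→d7:-→d8:-→d9:-→d10:-→d11:-→d12:H2→d13:- -> H2

== LOOKUPS ==
["H5","no-route","H2","H5","H2"]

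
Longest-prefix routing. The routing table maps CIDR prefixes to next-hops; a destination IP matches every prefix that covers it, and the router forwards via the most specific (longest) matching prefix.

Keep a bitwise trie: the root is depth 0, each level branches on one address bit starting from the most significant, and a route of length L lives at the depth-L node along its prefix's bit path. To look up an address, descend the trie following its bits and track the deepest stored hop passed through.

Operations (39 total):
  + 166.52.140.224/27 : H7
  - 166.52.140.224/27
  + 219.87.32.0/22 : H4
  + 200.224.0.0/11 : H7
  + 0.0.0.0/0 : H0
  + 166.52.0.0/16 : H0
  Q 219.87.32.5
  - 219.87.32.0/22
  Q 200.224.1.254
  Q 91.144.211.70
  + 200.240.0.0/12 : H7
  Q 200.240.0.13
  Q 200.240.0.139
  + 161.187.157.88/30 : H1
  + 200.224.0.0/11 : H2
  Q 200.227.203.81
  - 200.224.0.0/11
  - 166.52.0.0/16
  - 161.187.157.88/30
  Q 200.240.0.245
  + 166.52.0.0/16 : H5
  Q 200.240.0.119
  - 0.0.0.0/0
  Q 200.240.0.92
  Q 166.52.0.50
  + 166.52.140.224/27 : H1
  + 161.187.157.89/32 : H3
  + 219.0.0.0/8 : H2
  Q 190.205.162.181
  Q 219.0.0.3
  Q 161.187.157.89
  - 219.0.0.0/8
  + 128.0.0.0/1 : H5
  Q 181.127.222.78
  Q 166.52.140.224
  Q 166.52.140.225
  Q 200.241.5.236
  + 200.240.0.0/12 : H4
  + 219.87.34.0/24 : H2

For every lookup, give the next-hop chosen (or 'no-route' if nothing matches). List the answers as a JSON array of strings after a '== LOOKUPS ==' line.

Trace:
  add 166.52.140.224/27 -> H7 at depth 27
  del 166.52.140.224/27 (clear depth 27)
  add 219.87.32.0/22 -> H4 at depth 22
  add 200.224.0.0/11 -> H7 at depth 11
  add 0.0.0.0/0 -> H0 at depth 0
  add 166.52.0.0/16 -> H0 at depth 16
  Q 219.87.32.5: descend 1101101101010111001000 ; hops seen [H0,H4] ; pick H4
  del 219.87.32.0/22 (clear depth 22)
  Q 200.224.1.254: descend 11001000111 ; hops seen [H0,H7] ; pick H7
  Q 91.144.211.70: descend ε ; hops seen [H0] ; pick H0
  add 200.240.0.0/12 -> H7 at depth 12
  Q 200.240.0.13: descend 110010001111 ; hops seen [H0,H7,H7] ; pick H7
  Q 200.240.0.139: descend 110010001111 ; hops seen [H0,H7,H7] ; pick H7
  add 161.187.157.88/30 -> H1 at depth 30
  add 200.224.0.0/11 -> H2 at depth 11
  Q 200.227.203.81: descend 11001000111 ; hops seen [H0,H2] ; pick H2
  del 200.224.0.0/11 (clear depth 11)
  del 166.52.0.0/16 (clear depth 16)
  del 161.187.157.88/30 (clear depth 30)
  Q 200.240.0.245: descend 110010001111 ; hops seen [H0,H7] ; pick H7
  add 166.52.0.0/16 -> H5 at depth 16
  Q 200.240.0.119: descend 110010001111 ; hops seen [H0,H7] ; pick H7
  del 0.0.0.0/0 (clear depth 0)
  Q 200.240.0.92: descend 110010001111 ; hops seen [H7] ; pick H7
  Q 166.52.0.50: descend 1010011000110100 ; hops seen [H5] ; pick H5
  add 166.52.140.224/27 -> H1 at depth 27
  add 161.187.157.89/32 -> H3 at depth 32
  add 219.0.0.0/8 -> H2 at depth 8
  Q 190.205.162.181: descend 101 ; hops seen [∅] ; pick no-route
  Q 219.0.0.3: descend 110110110 ; hops seen [H2] ; pick H2
  Q 161.187.157.89: descend 10100001101110111001110101011001 ; hops seen [H3] ; pick H3
  del 219.0.0.0/8 (clear depth 8)
  add 128.0.0.0/1 -> H5 at depth 1
  Q 181.127.222.78: descend 101 ; hops seen [H5] ; pick H5
  Q 166.52.140.224: descend 101001100011010010001100111 ; hops seen [H5,H5,H1] ; pick H1
  Q 166.52.140.225: descend 101001100011010010001100111 ; hops seen [H5,H5,H1] ; pick H1
  Q 200.241.5.236: descend 110010001111 ; hops seen [H5,H7] ; pick H7
  add 200.240.0.0/12 -> H4 at depth 12
  add 219.87.34.0/24 -> H2 at depth 24

== LOOKUPS ==
["H4","H7","H0","H7","H7","H2","H7","H7","H7","H5","no-route","H2","H3","H5","H1","H1","H7"]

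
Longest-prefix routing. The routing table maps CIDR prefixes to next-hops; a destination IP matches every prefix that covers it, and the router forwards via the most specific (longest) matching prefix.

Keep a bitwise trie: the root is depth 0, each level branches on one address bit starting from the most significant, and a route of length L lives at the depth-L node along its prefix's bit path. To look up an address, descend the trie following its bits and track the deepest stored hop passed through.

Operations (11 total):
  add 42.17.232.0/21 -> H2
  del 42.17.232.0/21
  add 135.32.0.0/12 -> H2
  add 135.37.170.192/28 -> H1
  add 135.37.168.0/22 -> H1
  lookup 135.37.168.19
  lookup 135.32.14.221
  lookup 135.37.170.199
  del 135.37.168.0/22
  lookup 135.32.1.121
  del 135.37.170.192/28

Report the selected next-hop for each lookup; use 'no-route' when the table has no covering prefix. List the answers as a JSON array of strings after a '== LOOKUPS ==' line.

Process each operation:
  + 42.17.232.0/21 (H2) depth=21
  del 42.17.232.0/21 (clear depth 21)
  + 135.32.0.0/12 (H2) depth=12
  + 135.37.170.192/28 (H1) depth=28
  + 135.37.168.0/22 (H1) depth=22
  lookup 135.37.168.19: bits 1000011100100101101010 walk d0:-→d1:-→d2:-→d3:-→d4:-→d5:-→d6:-→d7:-→d8:-→d9:-→d10:-→d11:-→d12:H2→d13:-→d14:-→d15:-→d16:-→d17:-→d18:-→d19:-→d20:-→d21:-→d22:H1 -> H1
  lookup 135.32.14.221: bits 1000011100100 walk d0:-→d1:-→d2:-→d3:-→d4:-→d5:-→d6:-→d7:-→d8:-→d9:-→d10:-→d11:-→d12:H2→d13:- -> H2
  lookup 135.37.170.199: bits 1000011100100101101010101100 walk d0:-→d1:-→d2:-→d3:-→d4:-→d5:-→d6:-→d7:-→d8:-→d9:-→d10:-→d11:-→d12:H2→d13:-→d14:-→d15:-→d16:-→d17:-→d18:-→d19:-→d20:-→d21:-→d22:H1→d23:-→d24:-→d25:-→d26:-→d27:-→d28:H1 -> H1
  del 135.37.168.0/22 (clear depth 22)
  lookup 135.32.1.121: bits 1000011100100 walk d0:-→d1:-→d2:-→d3:-→d4:-→d5:-→d6:-→d7:-→d8:-→d9:-→d10:-→d11:-→d12:H2→d13:- -> H2
  del 135.37.170.192/28 (clear depth 28)

== LOOKUPS ==
["H1","H2","H1","H2"]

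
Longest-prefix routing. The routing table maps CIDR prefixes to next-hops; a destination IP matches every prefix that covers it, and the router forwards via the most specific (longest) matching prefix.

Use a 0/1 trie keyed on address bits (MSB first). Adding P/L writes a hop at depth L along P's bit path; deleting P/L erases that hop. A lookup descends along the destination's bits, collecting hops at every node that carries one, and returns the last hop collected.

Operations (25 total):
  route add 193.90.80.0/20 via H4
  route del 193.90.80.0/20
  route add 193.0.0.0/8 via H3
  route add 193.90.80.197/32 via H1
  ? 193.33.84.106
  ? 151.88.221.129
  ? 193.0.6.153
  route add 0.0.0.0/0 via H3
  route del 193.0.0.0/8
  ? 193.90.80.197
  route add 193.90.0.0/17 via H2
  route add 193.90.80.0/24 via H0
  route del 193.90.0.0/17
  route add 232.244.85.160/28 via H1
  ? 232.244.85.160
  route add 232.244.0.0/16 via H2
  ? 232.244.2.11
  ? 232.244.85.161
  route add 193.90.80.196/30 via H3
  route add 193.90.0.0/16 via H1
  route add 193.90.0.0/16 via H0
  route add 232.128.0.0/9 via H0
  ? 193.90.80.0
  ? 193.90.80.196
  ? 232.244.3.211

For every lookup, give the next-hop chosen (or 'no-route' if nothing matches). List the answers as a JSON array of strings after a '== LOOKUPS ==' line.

Trace:
  + 193.90.80.0/20 (H4) depth=20
  del 193.90.80.0/20 (clear depth 20)
  + 193.0.0.0/8 (H3) depth=8
  + 193.90.80.197/32 (H1) depth=32
  Q 193.33.84.106: descend 110000010 ; hops seen [H3] ; pick H3
  Q 151.88.221.129: descend 1 ; hops seen [∅] ; pick no-route
  Q 193.0.6.153: descend 110000010 ; hops seen [H3] ; pick H3
  + 0.0.0.0/0 (H3) depth=0
  del 193.0.0.0/8 (clear depth 8)
  Q 193.90.80.197: descend 11000001010110100101000011000101 ; hops seen [H3,H1] ; pick H1
  + 193.90.0.0/17 (H2) depth=17
  + 193.90.80.0/24 (H0) depth=24
  del 193.90.0.0/17 (clear depth 17)
  + 232.244.85.160/28 (H1) depth=28
  Q 232.244.85.160: descend 1110100011110100010101011010 ; hops seen [H3,H1] ; pick H1
  + 232.244.0.0/16 (H2) depth=16
  Q 232.244.2.11: descend 11101000111101000 ; hops seen [H3,H2] ; pick H2
  Q 232.244.85.161: descend 1110100011110100010101011010 ; hops seen [H3,H2,H1] ; pick H1
  + 193.90.80.196/30 (H3) depth=30
  + 193.90.0.0/16 (H1) depth=16
  + 193.90.0.0/16 (H0) depth=16
  + 232.128.0.0/9 (H0) depth=9
  Q 193.90.80.0: descend 110000010101101001010000 ; hops seen [H3,H0,H0] ; pick H0
  Q 193.90.80.196: descend 1100000101011010010100001100010 ; hops seen [H3,H0,H0,H3] ; pick H3
  Q 232.244.3.211: descend 11101000111101000 ; hops seen [H3,H0,H2] ; pick H2

== LOOKUPS ==
["H3","no-route","H3","H1","H1","H2","H1","H0","H3","H2"]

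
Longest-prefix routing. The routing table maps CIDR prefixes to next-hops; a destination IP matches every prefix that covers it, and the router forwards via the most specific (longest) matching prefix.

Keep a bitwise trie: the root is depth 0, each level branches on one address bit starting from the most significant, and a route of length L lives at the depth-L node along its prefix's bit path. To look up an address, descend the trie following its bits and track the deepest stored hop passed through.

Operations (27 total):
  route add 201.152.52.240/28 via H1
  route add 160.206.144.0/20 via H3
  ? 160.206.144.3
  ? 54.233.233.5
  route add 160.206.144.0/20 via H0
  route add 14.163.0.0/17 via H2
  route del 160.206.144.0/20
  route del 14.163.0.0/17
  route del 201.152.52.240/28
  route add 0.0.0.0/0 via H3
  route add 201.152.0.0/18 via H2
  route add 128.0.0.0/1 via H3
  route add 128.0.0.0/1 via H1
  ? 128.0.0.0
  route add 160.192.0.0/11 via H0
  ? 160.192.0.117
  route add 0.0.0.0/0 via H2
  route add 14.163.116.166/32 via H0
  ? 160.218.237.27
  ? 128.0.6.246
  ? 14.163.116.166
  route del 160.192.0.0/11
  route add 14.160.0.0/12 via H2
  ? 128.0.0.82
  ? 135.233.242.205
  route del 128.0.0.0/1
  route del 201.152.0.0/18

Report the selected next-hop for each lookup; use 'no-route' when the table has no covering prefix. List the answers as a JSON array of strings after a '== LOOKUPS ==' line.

Apply in order:
  + 201.152.52.240/28 (H1) depth=28
  + 160.206.144.0/20 (H3) depth=20
  ? 160.206.144.3  path d0:-→d1:-→d2:-→d3:-→d4:-→d5:-→d6:-→d7:-→d8:-→d9:-→d10:-→d11:-→d12:-→d13:-→d14:-→d15:-→d16:-→d17:-→d18:-→d19:-→d20:H3  best=H3
  ? 54.233.233.5  path d0:-  best=no-route
  + 160.206.144.0/20 (H0) depth=20
  + 14.163.0.0/17 (H2) depth=17
  - 160.206.144.0/20 clear@20
  - 14.163.0.0/17 clear@17
  - 201.152.52.240/28 clear@28
  + 0.0.0.0/0 (H3) depth=0
  + 201.152.0.0/18 (H2) depth=18
  + 128.0.0.0/1 (H3) depth=1
  + 128.0.0.0/1 (H1) depth=1
  ? 128.0.0.0  path d0:H3→d1:H1→d2:-  best=H1
  + 160.192.0.0/11 (H0) depth=11
  ? 160.192.0.117  path d0:H3→d1:H1→d2:-→d3:-→d4:-→d5:-→d6:-→d7:-→d8:-→d9:-→d10:-→d11:H0→d12:-  best=H0
  + 0.0.0.0/0 (H2) depth=0
  + 14.163.116.166/32 (H0) depth=32
  ? 160.218.237.27  path d0:H2→d1:H1→d2:-→d3:-→d4:-→d5:-→d6:-→d7:-→d8:-→d9:-→d10:-→d11:H0  best=H0
  ? 128.0.6.246  path d0:H2→d1:H1→d2:-  best=H1
  ? 14.163.116.166  path d0:H2→d1:-→d2:-→d3:-→d4:-→d5:-→d6:-→d7:-→d8:-→d9:-→d10:-→d11:-→d12:-→d13:-→d14:-→d15:-→d16:-→d17:-→d18:-→d19:-→d20:-→d21:-→d22:-→d23:-→d24:-→d25:-→d26:-→d27:-→d28:-→d29:-→d30:-→d31:-→d32:H0  best=H0
  - 160.192.0.0/11 clear@11
  + 14.160.0.0/12 (H2) depth=12
  ? 128.0.0.82  path d0:H2→d1:H1→d2:-  best=H1
  ? 135.233.242.205  path d0:H2→d1:H1→d2:-  best=H1
  - 128.0.0.0/1 clear@1
  - 201.152.0.0/18 clear@18

== LOOKUPS ==
["H3","no-route","H1","H0","H0","H1","H0","H1","H1"]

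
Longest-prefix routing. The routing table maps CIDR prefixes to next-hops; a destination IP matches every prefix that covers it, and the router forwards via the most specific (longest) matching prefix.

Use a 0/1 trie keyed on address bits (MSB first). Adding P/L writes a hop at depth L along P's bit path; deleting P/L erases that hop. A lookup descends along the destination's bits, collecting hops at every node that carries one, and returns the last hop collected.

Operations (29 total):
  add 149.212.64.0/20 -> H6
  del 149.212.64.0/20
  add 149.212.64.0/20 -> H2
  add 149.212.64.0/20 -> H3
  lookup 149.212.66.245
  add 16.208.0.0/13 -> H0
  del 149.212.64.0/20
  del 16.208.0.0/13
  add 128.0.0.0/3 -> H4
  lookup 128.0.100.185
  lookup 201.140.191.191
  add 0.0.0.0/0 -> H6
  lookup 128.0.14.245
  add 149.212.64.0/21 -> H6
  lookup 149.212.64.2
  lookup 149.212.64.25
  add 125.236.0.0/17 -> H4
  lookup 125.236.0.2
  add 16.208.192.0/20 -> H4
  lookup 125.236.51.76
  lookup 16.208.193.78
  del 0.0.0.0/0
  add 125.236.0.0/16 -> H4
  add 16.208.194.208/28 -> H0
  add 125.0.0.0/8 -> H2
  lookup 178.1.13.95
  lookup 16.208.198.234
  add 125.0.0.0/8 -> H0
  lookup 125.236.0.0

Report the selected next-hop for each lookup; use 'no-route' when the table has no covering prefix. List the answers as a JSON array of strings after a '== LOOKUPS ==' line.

Trace:
  add 149.212.64.0/20 -> H6 at depth 20
  - 149.212.64.0/20 clear@20
  add 149.212.64.0/20 -> H2 at depth 20
  add 149.212.64.0/20 -> H3 at depth 20
  lookup 149.212.66.245: bits 10010101110101000100 walk d0:-→d1:-→d2:-→d3:-→d4:-→d5:-→d6:-→d7:-→d8:-→d9:-→d10:-→d11:-→d12:-→d13:-→d14:-→d15:-→d16:-→d17:-→d18:-→d19:-→d20:H3 -> H3
  add 16.208.0.0/13 -> H0 at depth 13
  - 149.212.64.0/20 clear@20
  - 16.208.0.0/13 clear@13
  add 128.0.0.0/3 -> H4 at depth 3
  lookup 128.0.100.185: bits 100 walk d0:-→d1:-→d2:-→d3:H4 -> H4
  lookup 201.140.191.191: bits 1 walk d0:-→d1:- -> no-route
  add 0.0.0.0/0 -> H6 at depth 0
  lookup 128.0.14.245: bits 100 walk d0:H6→d1:-→d2:-→d3:H4 -> H4
  add 149.212.64.0/21 -> H6 at depth 21
  lookup 149.212.64.2: bits 100101011101010001000 walk d0:H6→d1:-→d2:-→d3:H4→d4:-→d5:-→d6:-→d7:-→d8:-→d9:-→d10:-→d11:-→d12:-→d13:-→d14:-→d15:-→d16:-→d17:-→d18:-→d19:-→d20:-→d21:H6 -> H6
  lookup 149.212.64.25: bits 100101011101010001000 walk d0:H6→d1:-→d2:-→d3:H4→d4:-→d5:-→d6:-→d7:-→d8:-→d9:-→d10:-→d11:-→d12:-→d13:-→d14:-→d15:-→d16:-→d17:-→d18:-→d19:-→d20:-→d21:H6 -> H6
  add 125.236.0.0/17 -> H4 at depth 17
  lookup 125.236.0.2: bits 01111101111011000 walk d0:H6→d1:-→d2:-→d3:-→d4:-→d5:-→d6:-→d7:-→d8:-→d9:-→d10:-→d11:-→d12:-→d13:-→d14:-→d15:-→d16:-→d17:H4 -> H4
  add 16.208.192.0/20 -> H4 at depth 20
  lookup 125.236.51.76: bits 01111101111011000 walk d0:H6→d1:-→d2:-→d3:-→d4:-→d5:-→d6:-→d7:-→d8:-→d9:-→d10:-→d11:-→d12:-→d13:-→d14:-→d15:-→d16:-→d17:H4 -> H4
  lookup 16.208.193.78: bits 00010000110100001100 walk d0:H6→d1:-→d2:-→d3:-→d4:-→d5:-→d6:-→d7:-→d8:-→d9:-→d10:-→d11:-→d12:-→d13:-→d14:-→d15:-→d16:-→d17:-→d18:-→d19:-→d20:H4 -> H4
  - 0.0.0.0/0 clear@0
  add 125.236.0.0/16 -> H4 at depth 16
  add 16.208.194.208/28 -> H0 at depth 28
  add 125.0.0.0/8 -> H2 at depth 8
  lookup 178.1.13.95: bits 10 walk d0:-→d1:-→d2:- -> no-route
  lookup 16.208.198.234: bits 000100001101000011000 walk d0:-→d1:-→d2:-→d3:-→d4:-→d5:-→d6:-→d7:-→d8:-→d9:-→d10:-→d11:-→d12:-→d13:-→d14:-→d15:-→d16:-→d17:-→d18:-→d19:-→d20:H4→d21:- -> H4
  add 125.0.0.0/8 -> H0 at depth 8
  lookup 125.236.0.0: bits 01111101111011000 walk d0:-→d1:-→d2:-→d3:-→d4:-→d5:-→d6:-→d7:-→d8:H0→d9:-→d10:-→d11:-→d12:-→d13:-→d14:-→d15:-→d16:H4→d17:H4 -> H4

== LOOKUPS ==
["H3","H4","no-route","H4","H6","H6","H4","H4","H4","no-route","H4","H4"]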